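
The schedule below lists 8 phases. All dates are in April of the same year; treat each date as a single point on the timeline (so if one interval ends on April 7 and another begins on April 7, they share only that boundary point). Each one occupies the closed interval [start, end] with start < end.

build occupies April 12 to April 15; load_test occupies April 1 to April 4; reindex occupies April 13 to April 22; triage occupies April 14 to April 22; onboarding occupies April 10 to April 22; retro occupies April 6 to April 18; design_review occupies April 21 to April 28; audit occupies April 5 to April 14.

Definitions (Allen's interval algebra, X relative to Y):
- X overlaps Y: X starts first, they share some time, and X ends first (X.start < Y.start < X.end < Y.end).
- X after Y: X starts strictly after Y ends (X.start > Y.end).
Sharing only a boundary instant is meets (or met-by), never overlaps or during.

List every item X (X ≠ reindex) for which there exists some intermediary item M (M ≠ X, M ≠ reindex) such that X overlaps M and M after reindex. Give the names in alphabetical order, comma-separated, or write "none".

none

Target reindex = [April 13, April 22].
Intermediaries M with M after reindex: none.
Union: none.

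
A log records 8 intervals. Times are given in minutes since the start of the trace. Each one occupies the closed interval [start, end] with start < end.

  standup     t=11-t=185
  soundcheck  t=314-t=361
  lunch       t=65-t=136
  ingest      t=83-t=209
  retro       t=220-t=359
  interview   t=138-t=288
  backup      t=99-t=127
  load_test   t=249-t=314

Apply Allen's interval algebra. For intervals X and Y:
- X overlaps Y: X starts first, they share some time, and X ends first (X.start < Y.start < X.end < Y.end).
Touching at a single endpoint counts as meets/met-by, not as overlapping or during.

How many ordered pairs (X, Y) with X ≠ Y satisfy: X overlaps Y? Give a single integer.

Checking all 56 ordered pairs for relation 'overlaps'; matching pairs in alphabetical order:
(ingest, interview): ingest overlaps interview ✓
(interview, load_test): interview overlaps load_test ✓
(interview, retro): interview overlaps retro ✓
(lunch, ingest): lunch overlaps ingest ✓
(retro, soundcheck): retro overlaps soundcheck ✓
(standup, ingest): standup overlaps ingest ✓
(standup, interview): standup overlaps interview ✓
Count: 7.

7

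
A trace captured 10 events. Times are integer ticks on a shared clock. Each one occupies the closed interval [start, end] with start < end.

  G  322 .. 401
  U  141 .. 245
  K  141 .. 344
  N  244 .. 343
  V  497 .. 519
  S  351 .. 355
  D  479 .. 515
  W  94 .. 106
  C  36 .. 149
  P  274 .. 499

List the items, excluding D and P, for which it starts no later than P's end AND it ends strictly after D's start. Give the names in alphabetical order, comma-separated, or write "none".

V

Conditions: its start is no later than P's end (X.start <= 499) AND its end is strictly after D's start (X.end > 479).
C: start 36 <= 499? ✓; end 149 > 479? ✗ → no.
G: start 322 <= 499? ✓; end 401 > 479? ✗ → no.
K: start 141 <= 499? ✓; end 344 > 479? ✗ → no.
N: start 244 <= 499? ✓; end 343 > 479? ✗ → no.
S: start 351 <= 499? ✓; end 355 > 479? ✗ → no.
U: start 141 <= 499? ✓; end 245 > 479? ✗ → no.
V: start 497 <= 499? ✓; end 519 > 479? ✓ → yes.
W: start 94 <= 499? ✓; end 106 > 479? ✗ → no.
Result: V.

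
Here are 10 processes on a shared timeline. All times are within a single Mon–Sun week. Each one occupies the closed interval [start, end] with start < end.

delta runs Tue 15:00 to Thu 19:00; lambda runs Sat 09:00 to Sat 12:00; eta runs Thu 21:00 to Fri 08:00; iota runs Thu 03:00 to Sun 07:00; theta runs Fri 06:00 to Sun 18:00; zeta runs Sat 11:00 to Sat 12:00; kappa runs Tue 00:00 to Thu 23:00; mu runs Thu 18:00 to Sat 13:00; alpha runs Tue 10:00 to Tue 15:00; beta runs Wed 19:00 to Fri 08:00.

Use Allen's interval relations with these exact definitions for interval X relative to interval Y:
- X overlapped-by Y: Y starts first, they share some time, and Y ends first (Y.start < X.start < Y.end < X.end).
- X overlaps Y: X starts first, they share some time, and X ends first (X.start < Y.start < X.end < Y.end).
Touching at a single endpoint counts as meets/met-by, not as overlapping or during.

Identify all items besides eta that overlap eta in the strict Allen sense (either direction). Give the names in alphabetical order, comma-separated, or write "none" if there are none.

kappa, theta

Target eta = [Thu 21:00, Fri 08:00].
alpha [Tue 10:00, Tue 15:00] → before → no.
beta [Wed 19:00, Fri 08:00] → finished-by → no.
delta [Tue 15:00, Thu 19:00] → before → no.
iota [Thu 03:00, Sun 07:00] → contains → no.
kappa [Tue 00:00, Thu 23:00] → overlaps → yes.
lambda [Sat 09:00, Sat 12:00] → after → no.
mu [Thu 18:00, Sat 13:00] → contains → no.
theta [Fri 06:00, Sun 18:00] → overlapped-by → yes.
zeta [Sat 11:00, Sat 12:00] → after → no.
Result: kappa, theta.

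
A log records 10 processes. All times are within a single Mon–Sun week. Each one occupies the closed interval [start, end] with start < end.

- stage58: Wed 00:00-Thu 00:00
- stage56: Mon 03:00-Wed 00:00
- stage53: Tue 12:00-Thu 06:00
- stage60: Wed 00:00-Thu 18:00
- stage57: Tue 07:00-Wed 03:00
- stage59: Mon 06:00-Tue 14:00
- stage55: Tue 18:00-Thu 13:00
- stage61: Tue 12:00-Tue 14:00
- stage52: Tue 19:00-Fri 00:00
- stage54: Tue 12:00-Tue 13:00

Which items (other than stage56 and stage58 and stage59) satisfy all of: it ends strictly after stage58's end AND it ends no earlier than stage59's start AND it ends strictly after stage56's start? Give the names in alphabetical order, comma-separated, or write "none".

stage52, stage53, stage55, stage60

Conditions: its end is strictly after stage58's end (X.end > Thu 00:00) AND its end is no earlier than stage59's start (X.end >= Mon 06:00) AND its end is strictly after stage56's start (X.end > Mon 03:00).
stage52: end Fri 00:00 > Thu 00:00? ✓; end Fri 00:00 >= Mon 06:00? ✓; end Fri 00:00 > Mon 03:00? ✓ → yes.
stage53: end Thu 06:00 > Thu 00:00? ✓; end Thu 06:00 >= Mon 06:00? ✓; end Thu 06:00 > Mon 03:00? ✓ → yes.
stage54: end Tue 13:00 > Thu 00:00? ✗; end Tue 13:00 >= Mon 06:00? ✓; end Tue 13:00 > Mon 03:00? ✓ → no.
stage55: end Thu 13:00 > Thu 00:00? ✓; end Thu 13:00 >= Mon 06:00? ✓; end Thu 13:00 > Mon 03:00? ✓ → yes.
stage57: end Wed 03:00 > Thu 00:00? ✗; end Wed 03:00 >= Mon 06:00? ✓; end Wed 03:00 > Mon 03:00? ✓ → no.
stage60: end Thu 18:00 > Thu 00:00? ✓; end Thu 18:00 >= Mon 06:00? ✓; end Thu 18:00 > Mon 03:00? ✓ → yes.
stage61: end Tue 14:00 > Thu 00:00? ✗; end Tue 14:00 >= Mon 06:00? ✓; end Tue 14:00 > Mon 03:00? ✓ → no.
Result: stage52, stage53, stage55, stage60.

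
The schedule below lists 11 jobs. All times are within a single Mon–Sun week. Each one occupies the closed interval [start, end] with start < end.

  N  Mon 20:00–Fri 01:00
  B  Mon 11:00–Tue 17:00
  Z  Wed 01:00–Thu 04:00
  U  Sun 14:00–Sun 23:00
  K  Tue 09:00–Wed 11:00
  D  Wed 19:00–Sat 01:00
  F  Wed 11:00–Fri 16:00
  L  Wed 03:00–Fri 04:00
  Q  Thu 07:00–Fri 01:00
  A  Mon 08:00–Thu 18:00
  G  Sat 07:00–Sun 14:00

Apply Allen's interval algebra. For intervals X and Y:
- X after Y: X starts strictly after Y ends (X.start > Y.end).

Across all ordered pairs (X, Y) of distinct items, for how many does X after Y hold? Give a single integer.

Checking all 110 ordered pairs for relation 'after'; matching pairs in alphabetical order:
(D, B): D after B ✓
(D, K): D after K ✓
(F, B): F after B ✓
(G, A): G after A ✓
(G, B): G after B ✓
(G, D): G after D ✓
(G, F): G after F ✓
(G, K): G after K ✓
(G, L): G after L ✓
(G, N): G after N ✓
(G, Q): G after Q ✓
(G, Z): G after Z ✓
(L, B): L after B ✓
(Q, B): Q after B ✓
(Q, K): Q after K ✓
(Q, Z): Q after Z ✓
(U, A): U after A ✓
(U, B): U after B ✓
(U, D): U after D ✓
(U, F): U after F ✓
(U, K): U after K ✓
(U, L): U after L ✓
(U, N): U after N ✓
(U, Q): U after Q ✓
... plus 2 further pairs not listed.
Count: 26.

26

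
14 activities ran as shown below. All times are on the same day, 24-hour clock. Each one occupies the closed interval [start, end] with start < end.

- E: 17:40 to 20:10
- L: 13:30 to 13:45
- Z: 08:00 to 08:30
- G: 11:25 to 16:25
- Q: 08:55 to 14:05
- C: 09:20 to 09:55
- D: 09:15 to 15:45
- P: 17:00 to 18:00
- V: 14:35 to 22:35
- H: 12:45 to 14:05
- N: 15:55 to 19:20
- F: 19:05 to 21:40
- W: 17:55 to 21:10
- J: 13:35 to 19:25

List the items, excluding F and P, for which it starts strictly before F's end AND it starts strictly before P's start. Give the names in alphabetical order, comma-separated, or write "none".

Conditions: its start is strictly before F's end (X.start < 21:40) AND its start is strictly before P's start (X.start < 17:00).
C: start 09:20 < 21:40? ✓; start 09:20 < 17:00? ✓ → yes.
D: start 09:15 < 21:40? ✓; start 09:15 < 17:00? ✓ → yes.
E: start 17:40 < 21:40? ✓; start 17:40 < 17:00? ✗ → no.
G: start 11:25 < 21:40? ✓; start 11:25 < 17:00? ✓ → yes.
H: start 12:45 < 21:40? ✓; start 12:45 < 17:00? ✓ → yes.
J: start 13:35 < 21:40? ✓; start 13:35 < 17:00? ✓ → yes.
L: start 13:30 < 21:40? ✓; start 13:30 < 17:00? ✓ → yes.
N: start 15:55 < 21:40? ✓; start 15:55 < 17:00? ✓ → yes.
Q: start 08:55 < 21:40? ✓; start 08:55 < 17:00? ✓ → yes.
V: start 14:35 < 21:40? ✓; start 14:35 < 17:00? ✓ → yes.
W: start 17:55 < 21:40? ✓; start 17:55 < 17:00? ✗ → no.
Z: start 08:00 < 21:40? ✓; start 08:00 < 17:00? ✓ → yes.
Result: C, D, G, H, J, L, N, Q, V, Z.

C, D, G, H, J, L, N, Q, V, Z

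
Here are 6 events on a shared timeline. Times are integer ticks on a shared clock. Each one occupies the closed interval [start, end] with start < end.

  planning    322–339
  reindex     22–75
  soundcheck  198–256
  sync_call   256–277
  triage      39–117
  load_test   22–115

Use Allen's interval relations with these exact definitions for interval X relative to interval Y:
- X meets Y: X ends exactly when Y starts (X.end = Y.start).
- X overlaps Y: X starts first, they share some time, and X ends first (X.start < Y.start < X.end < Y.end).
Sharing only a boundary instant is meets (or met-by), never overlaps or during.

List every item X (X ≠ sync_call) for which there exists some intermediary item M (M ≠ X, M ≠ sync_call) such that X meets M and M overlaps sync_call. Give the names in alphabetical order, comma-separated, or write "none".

none

Target sync_call = [256, 277].
Intermediaries M with M overlaps sync_call: none.
Union: none.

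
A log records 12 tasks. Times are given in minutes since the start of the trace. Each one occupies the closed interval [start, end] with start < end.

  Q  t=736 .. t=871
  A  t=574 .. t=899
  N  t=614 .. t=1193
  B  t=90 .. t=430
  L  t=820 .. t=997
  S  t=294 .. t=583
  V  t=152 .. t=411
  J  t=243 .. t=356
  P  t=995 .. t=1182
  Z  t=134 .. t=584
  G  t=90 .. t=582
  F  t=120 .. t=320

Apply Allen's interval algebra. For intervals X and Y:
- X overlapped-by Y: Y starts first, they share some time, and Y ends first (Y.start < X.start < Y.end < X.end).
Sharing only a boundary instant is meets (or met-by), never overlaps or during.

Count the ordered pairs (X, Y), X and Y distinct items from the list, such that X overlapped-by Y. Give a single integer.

17

Checking all 132 ordered pairs for relation 'overlapped-by'; matching pairs in alphabetical order:
(A, G): A overlapped-by G ✓
(A, S): A overlapped-by S ✓
(A, Z): A overlapped-by Z ✓
(J, F): J overlapped-by F ✓
(L, A): L overlapped-by A ✓
(L, Q): L overlapped-by Q ✓
(N, A): N overlapped-by A ✓
(P, L): P overlapped-by L ✓
(S, B): S overlapped-by B ✓
(S, F): S overlapped-by F ✓
(S, G): S overlapped-by G ✓
(S, J): S overlapped-by J ✓
(S, V): S overlapped-by V ✓
(V, F): V overlapped-by F ✓
(Z, B): Z overlapped-by B ✓
(Z, F): Z overlapped-by F ✓
(Z, G): Z overlapped-by G ✓
Count: 17.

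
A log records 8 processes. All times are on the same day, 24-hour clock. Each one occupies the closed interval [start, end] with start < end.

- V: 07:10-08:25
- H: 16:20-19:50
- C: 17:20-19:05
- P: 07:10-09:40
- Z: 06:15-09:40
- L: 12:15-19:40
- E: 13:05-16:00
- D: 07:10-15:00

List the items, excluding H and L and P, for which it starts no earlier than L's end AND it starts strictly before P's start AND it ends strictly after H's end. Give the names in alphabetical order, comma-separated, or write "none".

Conditions: its start is no earlier than L's end (X.start >= 19:40) AND its start is strictly before P's start (X.start < 07:10) AND its end is strictly after H's end (X.end > 19:50).
C: start 17:20 >= 19:40? ✗; start 17:20 < 07:10? ✗; end 19:05 > 19:50? ✗ → no.
D: start 07:10 >= 19:40? ✗; start 07:10 < 07:10? ✗; end 15:00 > 19:50? ✗ → no.
E: start 13:05 >= 19:40? ✗; start 13:05 < 07:10? ✗; end 16:00 > 19:50? ✗ → no.
V: start 07:10 >= 19:40? ✗; start 07:10 < 07:10? ✗; end 08:25 > 19:50? ✗ → no.
Z: start 06:15 >= 19:40? ✗; start 06:15 < 07:10? ✓; end 09:40 > 19:50? ✗ → no.
Result: none.

none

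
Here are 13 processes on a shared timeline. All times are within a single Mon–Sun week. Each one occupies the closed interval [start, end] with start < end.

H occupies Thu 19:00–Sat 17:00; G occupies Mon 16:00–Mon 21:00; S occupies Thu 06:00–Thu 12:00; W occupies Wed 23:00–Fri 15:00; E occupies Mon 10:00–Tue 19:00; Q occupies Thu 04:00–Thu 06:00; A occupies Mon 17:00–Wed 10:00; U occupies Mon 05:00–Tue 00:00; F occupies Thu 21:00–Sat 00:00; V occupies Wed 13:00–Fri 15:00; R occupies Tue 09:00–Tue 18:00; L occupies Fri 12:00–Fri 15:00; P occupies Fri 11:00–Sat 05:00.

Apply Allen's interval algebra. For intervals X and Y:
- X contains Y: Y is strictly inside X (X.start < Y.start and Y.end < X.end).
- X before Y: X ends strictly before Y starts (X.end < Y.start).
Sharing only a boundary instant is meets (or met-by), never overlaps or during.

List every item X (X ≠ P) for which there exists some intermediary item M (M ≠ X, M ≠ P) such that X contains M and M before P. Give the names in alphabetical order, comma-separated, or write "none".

Target P = [Fri 11:00, Sat 05:00].
Intermediaries M with M before P: A, E, G, Q, R, S, U.
Via A — items with X contains A: none.
Via E — items with X contains E: none.
Via G — items with X contains G: E, U.
Via Q — items with X contains Q: V, W.
Via R — items with X contains R: A, E.
Via S — items with X contains S: V, W.
Via U — items with X contains U: none.
Union: A, E, U, V, W.

A, E, U, V, W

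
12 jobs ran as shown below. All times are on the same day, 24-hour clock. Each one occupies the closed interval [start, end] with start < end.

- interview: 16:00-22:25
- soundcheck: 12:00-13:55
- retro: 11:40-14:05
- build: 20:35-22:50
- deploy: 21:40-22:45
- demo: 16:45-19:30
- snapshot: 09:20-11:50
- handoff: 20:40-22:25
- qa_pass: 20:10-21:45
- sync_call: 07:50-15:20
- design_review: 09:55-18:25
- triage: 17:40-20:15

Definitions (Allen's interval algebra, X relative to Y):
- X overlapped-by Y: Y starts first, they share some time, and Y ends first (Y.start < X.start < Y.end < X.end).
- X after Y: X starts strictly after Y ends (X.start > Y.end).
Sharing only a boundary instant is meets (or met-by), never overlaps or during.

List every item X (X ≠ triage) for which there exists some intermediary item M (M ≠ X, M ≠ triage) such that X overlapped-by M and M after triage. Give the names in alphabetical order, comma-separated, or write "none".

deploy

Target triage = [17:40, 20:15].
Intermediaries M with M after triage: build, deploy, handoff.
Via build — items with X overlapped-by build: none.
Via deploy — items with X overlapped-by deploy: none.
Via handoff — items with X overlapped-by handoff: deploy.
Union: deploy.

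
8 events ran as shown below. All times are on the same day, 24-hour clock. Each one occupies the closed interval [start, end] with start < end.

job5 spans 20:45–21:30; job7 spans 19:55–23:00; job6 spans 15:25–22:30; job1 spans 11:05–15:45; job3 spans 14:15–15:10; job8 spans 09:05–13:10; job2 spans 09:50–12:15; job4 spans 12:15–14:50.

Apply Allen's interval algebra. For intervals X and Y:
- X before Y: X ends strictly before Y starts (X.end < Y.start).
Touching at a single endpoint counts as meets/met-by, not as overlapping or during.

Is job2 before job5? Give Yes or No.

job2 = [09:50, 12:15], job5 = [20:45, 21:30].
Actual relation of job2 to job5: before.
Asked whether 'before' holds → Yes.

Yes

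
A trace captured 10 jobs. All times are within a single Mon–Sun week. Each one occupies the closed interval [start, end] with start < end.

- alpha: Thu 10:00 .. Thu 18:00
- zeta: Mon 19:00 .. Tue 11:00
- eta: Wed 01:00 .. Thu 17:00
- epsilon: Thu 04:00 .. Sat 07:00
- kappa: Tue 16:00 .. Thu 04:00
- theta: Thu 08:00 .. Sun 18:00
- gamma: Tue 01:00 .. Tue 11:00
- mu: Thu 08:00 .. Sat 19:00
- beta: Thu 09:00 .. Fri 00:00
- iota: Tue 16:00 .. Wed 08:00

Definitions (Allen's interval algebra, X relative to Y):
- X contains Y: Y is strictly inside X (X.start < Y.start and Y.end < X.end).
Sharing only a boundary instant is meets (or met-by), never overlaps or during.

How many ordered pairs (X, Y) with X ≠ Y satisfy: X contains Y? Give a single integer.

Checking all 90 ordered pairs for relation 'contains'; matching pairs in alphabetical order:
(beta, alpha): beta contains alpha ✓
(epsilon, alpha): epsilon contains alpha ✓
(epsilon, beta): epsilon contains beta ✓
(mu, alpha): mu contains alpha ✓
(mu, beta): mu contains beta ✓
(theta, alpha): theta contains alpha ✓
(theta, beta): theta contains beta ✓
Count: 7.

7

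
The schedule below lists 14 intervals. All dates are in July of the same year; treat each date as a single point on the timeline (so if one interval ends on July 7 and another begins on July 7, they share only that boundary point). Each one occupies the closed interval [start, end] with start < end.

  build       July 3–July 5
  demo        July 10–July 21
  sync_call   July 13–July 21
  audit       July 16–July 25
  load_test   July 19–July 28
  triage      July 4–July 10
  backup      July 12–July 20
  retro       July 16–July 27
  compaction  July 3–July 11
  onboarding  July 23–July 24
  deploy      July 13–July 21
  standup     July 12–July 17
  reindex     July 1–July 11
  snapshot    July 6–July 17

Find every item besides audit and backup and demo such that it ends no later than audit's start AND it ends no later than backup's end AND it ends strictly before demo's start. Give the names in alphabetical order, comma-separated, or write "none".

Conditions: its end is no later than audit's start (X.end <= July 16) AND its end is no later than backup's end (X.end <= July 20) AND its end is strictly before demo's start (X.end < July 10).
build: end July 5 <= July 16? ✓; end July 5 <= July 20? ✓; end July 5 < July 10? ✓ → yes.
compaction: end July 11 <= July 16? ✓; end July 11 <= July 20? ✓; end July 11 < July 10? ✗ → no.
deploy: end July 21 <= July 16? ✗; end July 21 <= July 20? ✗; end July 21 < July 10? ✗ → no.
load_test: end July 28 <= July 16? ✗; end July 28 <= July 20? ✗; end July 28 < July 10? ✗ → no.
onboarding: end July 24 <= July 16? ✗; end July 24 <= July 20? ✗; end July 24 < July 10? ✗ → no.
reindex: end July 11 <= July 16? ✓; end July 11 <= July 20? ✓; end July 11 < July 10? ✗ → no.
retro: end July 27 <= July 16? ✗; end July 27 <= July 20? ✗; end July 27 < July 10? ✗ → no.
snapshot: end July 17 <= July 16? ✗; end July 17 <= July 20? ✓; end July 17 < July 10? ✗ → no.
standup: end July 17 <= July 16? ✗; end July 17 <= July 20? ✓; end July 17 < July 10? ✗ → no.
sync_call: end July 21 <= July 16? ✗; end July 21 <= July 20? ✗; end July 21 < July 10? ✗ → no.
triage: end July 10 <= July 16? ✓; end July 10 <= July 20? ✓; end July 10 < July 10? ✗ → no.
Result: build.

build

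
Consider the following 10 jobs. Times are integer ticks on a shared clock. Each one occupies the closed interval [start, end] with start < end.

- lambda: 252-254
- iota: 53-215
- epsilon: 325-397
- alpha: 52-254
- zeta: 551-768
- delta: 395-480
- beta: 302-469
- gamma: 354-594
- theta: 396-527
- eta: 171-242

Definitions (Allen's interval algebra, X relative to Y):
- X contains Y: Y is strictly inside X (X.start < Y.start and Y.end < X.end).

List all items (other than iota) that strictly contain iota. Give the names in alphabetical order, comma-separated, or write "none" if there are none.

alpha

Target iota = [53, 215].
alpha [52, 254] → contains → yes.
beta [302, 469] → after → no.
delta [395, 480] → after → no.
epsilon [325, 397] → after → no.
eta [171, 242] → overlapped-by → no.
gamma [354, 594] → after → no.
lambda [252, 254] → after → no.
theta [396, 527] → after → no.
zeta [551, 768] → after → no.
Result: alpha.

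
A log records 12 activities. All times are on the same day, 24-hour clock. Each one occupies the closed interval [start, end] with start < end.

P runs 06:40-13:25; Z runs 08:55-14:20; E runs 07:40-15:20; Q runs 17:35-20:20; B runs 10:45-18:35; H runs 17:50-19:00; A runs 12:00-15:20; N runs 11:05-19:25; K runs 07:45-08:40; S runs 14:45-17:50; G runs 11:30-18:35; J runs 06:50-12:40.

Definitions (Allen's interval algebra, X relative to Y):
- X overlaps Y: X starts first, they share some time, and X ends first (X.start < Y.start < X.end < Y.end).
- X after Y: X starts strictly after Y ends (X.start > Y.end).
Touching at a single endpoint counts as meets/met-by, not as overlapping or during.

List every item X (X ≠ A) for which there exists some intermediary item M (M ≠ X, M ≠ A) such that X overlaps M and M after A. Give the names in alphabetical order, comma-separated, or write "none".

Target A = [12:00, 15:20].
Intermediaries M with M after A: H, Q.
Via H — items with X overlaps H: B, G.
Via Q — items with X overlaps Q: B, G, N, S.
Union: B, G, N, S.

B, G, N, S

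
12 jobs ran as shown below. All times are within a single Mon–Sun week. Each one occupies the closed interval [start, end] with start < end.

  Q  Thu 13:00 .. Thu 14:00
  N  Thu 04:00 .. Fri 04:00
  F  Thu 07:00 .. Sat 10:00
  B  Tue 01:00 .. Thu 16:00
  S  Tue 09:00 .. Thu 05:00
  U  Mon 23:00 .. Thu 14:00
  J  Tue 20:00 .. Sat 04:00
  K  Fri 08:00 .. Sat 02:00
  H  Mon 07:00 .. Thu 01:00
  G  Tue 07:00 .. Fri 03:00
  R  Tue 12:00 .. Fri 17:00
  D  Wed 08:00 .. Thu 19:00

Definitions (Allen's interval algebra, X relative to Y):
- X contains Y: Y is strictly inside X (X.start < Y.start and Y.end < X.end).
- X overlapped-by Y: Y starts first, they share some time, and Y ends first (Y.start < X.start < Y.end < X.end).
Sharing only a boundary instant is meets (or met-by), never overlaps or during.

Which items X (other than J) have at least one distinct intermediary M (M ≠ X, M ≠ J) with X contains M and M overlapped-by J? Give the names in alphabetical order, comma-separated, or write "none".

none

Target J = [Tue 20:00, Sat 04:00].
Intermediaries M with M overlapped-by J: F.
Via F — items with X contains F: none.
Union: none.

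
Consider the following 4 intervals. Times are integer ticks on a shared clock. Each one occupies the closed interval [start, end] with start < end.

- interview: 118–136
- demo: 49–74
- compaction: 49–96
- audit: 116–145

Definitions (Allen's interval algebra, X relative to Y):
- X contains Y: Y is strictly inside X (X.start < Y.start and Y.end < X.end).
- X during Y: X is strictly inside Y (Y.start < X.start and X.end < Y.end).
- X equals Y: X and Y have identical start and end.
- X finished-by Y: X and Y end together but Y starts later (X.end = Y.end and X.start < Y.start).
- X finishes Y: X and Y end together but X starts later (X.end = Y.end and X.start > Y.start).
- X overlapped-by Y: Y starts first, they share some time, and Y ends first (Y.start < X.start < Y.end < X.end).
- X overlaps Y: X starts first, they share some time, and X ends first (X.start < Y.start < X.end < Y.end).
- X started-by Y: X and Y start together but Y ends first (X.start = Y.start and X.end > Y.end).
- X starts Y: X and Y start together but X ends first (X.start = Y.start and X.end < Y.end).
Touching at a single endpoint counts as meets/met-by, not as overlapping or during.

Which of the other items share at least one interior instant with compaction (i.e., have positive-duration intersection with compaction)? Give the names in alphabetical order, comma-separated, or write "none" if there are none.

Target compaction = [49, 96].
audit [116, 145] → after → no.
demo [49, 74] → starts → yes.
interview [118, 136] → after → no.
Result: demo.

demo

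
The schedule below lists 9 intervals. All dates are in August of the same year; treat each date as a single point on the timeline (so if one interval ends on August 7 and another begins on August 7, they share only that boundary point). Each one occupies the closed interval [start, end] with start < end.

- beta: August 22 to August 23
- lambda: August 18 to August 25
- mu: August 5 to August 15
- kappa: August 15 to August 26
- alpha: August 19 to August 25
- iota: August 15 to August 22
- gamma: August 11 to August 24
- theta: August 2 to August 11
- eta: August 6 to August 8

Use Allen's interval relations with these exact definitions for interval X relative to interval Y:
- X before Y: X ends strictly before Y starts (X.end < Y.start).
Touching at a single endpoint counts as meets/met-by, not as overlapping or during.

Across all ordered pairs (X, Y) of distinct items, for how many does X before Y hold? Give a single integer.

Checking all 72 ordered pairs for relation 'before'; matching pairs in alphabetical order:
(eta, alpha): eta before alpha ✓
(eta, beta): eta before beta ✓
(eta, gamma): eta before gamma ✓
(eta, iota): eta before iota ✓
(eta, kappa): eta before kappa ✓
(eta, lambda): eta before lambda ✓
(mu, alpha): mu before alpha ✓
(mu, beta): mu before beta ✓
(mu, lambda): mu before lambda ✓
(theta, alpha): theta before alpha ✓
(theta, beta): theta before beta ✓
(theta, iota): theta before iota ✓
(theta, kappa): theta before kappa ✓
(theta, lambda): theta before lambda ✓
Count: 14.

14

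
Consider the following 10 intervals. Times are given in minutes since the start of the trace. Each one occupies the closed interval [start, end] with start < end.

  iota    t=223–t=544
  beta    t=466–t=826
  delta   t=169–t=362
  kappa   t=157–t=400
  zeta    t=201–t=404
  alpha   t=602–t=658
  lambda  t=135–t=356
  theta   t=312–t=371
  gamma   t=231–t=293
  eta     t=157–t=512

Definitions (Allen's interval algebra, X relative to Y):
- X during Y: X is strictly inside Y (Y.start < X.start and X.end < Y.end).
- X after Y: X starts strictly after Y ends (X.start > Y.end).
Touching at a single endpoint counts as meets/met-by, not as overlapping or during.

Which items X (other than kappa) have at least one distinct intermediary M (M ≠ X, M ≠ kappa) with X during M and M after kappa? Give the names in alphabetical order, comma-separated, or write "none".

Target kappa = [t=157, t=400].
Intermediaries M with M after kappa: alpha, beta.
Via alpha — items with X during alpha: none.
Via beta — items with X during beta: alpha.
Union: alpha.

alpha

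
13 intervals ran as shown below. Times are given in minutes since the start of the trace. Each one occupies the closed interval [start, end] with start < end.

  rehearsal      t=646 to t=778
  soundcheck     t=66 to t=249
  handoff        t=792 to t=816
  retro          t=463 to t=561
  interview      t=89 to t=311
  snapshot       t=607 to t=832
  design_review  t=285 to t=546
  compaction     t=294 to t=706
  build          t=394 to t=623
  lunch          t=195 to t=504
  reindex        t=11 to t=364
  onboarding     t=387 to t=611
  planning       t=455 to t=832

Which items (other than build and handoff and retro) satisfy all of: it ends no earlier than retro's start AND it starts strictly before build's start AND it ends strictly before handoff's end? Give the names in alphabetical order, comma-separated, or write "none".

Conditions: its end is no earlier than retro's start (X.end >= t=463) AND its start is strictly before build's start (X.start < t=394) AND its end is strictly before handoff's end (X.end < t=816).
compaction: end t=706 >= t=463? ✓; start t=294 < t=394? ✓; end t=706 < t=816? ✓ → yes.
design_review: end t=546 >= t=463? ✓; start t=285 < t=394? ✓; end t=546 < t=816? ✓ → yes.
interview: end t=311 >= t=463? ✗; start t=89 < t=394? ✓; end t=311 < t=816? ✓ → no.
lunch: end t=504 >= t=463? ✓; start t=195 < t=394? ✓; end t=504 < t=816? ✓ → yes.
onboarding: end t=611 >= t=463? ✓; start t=387 < t=394? ✓; end t=611 < t=816? ✓ → yes.
planning: end t=832 >= t=463? ✓; start t=455 < t=394? ✗; end t=832 < t=816? ✗ → no.
rehearsal: end t=778 >= t=463? ✓; start t=646 < t=394? ✗; end t=778 < t=816? ✓ → no.
reindex: end t=364 >= t=463? ✗; start t=11 < t=394? ✓; end t=364 < t=816? ✓ → no.
snapshot: end t=832 >= t=463? ✓; start t=607 < t=394? ✗; end t=832 < t=816? ✗ → no.
soundcheck: end t=249 >= t=463? ✗; start t=66 < t=394? ✓; end t=249 < t=816? ✓ → no.
Result: compaction, design_review, lunch, onboarding.

compaction, design_review, lunch, onboarding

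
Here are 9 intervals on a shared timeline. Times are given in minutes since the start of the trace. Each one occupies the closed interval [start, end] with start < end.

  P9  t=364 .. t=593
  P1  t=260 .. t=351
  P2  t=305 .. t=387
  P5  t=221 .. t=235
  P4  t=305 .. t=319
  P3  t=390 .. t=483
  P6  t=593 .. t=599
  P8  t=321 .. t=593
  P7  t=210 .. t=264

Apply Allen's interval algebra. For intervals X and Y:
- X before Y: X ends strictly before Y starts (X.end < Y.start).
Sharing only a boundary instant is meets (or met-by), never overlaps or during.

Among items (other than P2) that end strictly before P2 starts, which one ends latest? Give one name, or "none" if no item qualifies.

Target P2 = [t=305, t=387].
P1 [t=260, t=351] → overlaps → excluded.
P3 [t=390, t=483] → after → excluded.
P4 [t=305, t=319] → starts → excluded.
P5 [t=221, t=235] → before → candidate.
P6 [t=593, t=599] → after → excluded.
P7 [t=210, t=264] → before → candidate.
P8 [t=321, t=593] → overlapped-by → excluded.
P9 [t=364, t=593] → overlapped-by → excluded.
Among candidates, latest end is t=264 → P7.

P7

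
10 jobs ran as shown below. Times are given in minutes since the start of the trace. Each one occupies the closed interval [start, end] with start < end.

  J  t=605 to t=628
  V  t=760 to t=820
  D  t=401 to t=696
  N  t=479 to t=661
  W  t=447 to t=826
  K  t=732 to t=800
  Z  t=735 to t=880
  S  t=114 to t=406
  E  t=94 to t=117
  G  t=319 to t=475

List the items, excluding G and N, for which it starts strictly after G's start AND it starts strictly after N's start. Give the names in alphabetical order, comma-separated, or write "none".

J, K, V, Z

Conditions: its start is strictly after G's start (X.start > t=319) AND its start is strictly after N's start (X.start > t=479).
D: start t=401 > t=319? ✓; start t=401 > t=479? ✗ → no.
E: start t=94 > t=319? ✗; start t=94 > t=479? ✗ → no.
J: start t=605 > t=319? ✓; start t=605 > t=479? ✓ → yes.
K: start t=732 > t=319? ✓; start t=732 > t=479? ✓ → yes.
S: start t=114 > t=319? ✗; start t=114 > t=479? ✗ → no.
V: start t=760 > t=319? ✓; start t=760 > t=479? ✓ → yes.
W: start t=447 > t=319? ✓; start t=447 > t=479? ✗ → no.
Z: start t=735 > t=319? ✓; start t=735 > t=479? ✓ → yes.
Result: J, K, V, Z.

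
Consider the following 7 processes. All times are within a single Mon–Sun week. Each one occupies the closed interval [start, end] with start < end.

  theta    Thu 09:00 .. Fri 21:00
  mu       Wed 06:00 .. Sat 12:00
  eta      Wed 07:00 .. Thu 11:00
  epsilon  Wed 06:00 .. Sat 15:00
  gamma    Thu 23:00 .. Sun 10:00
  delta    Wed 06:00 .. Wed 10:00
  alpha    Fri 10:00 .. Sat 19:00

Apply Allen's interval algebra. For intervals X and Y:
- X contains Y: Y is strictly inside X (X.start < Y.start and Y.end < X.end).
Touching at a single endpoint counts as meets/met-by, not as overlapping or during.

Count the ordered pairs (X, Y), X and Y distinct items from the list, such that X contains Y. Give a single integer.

Checking all 42 ordered pairs for relation 'contains'; matching pairs in alphabetical order:
(epsilon, eta): epsilon contains eta ✓
(epsilon, theta): epsilon contains theta ✓
(gamma, alpha): gamma contains alpha ✓
(mu, eta): mu contains eta ✓
(mu, theta): mu contains theta ✓
Count: 5.

5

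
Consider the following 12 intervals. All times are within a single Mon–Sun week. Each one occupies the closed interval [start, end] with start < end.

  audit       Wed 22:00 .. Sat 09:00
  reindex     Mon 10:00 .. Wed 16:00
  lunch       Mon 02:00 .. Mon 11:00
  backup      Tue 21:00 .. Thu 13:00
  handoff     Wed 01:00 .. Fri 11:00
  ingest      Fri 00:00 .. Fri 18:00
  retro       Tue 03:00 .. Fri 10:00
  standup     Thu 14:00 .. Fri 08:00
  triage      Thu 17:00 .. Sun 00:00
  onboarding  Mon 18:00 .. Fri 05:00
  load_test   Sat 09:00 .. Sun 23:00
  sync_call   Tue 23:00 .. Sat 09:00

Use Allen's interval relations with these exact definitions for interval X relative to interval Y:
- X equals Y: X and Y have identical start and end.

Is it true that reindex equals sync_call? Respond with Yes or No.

reindex = [Mon 10:00, Wed 16:00], sync_call = [Tue 23:00, Sat 09:00].
Actual relation of reindex to sync_call: overlaps.
Asked whether 'equals' holds → No.

No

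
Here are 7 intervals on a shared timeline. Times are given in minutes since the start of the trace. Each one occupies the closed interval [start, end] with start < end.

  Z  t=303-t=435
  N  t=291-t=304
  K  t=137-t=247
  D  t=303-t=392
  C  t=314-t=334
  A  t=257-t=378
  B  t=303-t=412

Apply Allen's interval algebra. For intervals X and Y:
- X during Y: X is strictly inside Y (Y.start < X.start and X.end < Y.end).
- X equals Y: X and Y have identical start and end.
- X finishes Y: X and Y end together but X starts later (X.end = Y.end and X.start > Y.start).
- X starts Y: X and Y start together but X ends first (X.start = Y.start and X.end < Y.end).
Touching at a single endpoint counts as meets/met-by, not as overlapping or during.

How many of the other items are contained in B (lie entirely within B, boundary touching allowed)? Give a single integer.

2

Target B = [t=303, t=412].
A [t=257, t=378] → overlaps → no.
C [t=314, t=334] → during → counts.
D [t=303, t=392] → starts → counts.
K [t=137, t=247] → before → no.
N [t=291, t=304] → overlaps → no.
Z [t=303, t=435] → started-by → no.
Total: 2.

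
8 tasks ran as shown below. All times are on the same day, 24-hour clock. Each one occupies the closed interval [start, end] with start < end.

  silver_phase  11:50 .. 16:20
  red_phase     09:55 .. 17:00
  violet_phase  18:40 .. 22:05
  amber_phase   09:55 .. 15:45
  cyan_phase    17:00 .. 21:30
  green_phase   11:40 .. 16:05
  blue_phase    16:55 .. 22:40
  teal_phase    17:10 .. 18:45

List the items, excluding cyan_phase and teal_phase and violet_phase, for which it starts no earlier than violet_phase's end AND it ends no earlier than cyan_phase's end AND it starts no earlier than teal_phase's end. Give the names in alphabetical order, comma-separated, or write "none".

none

Conditions: its start is no earlier than violet_phase's end (X.start >= 22:05) AND its end is no earlier than cyan_phase's end (X.end >= 21:30) AND its start is no earlier than teal_phase's end (X.start >= 18:45).
amber_phase: start 09:55 >= 22:05? ✗; end 15:45 >= 21:30? ✗; start 09:55 >= 18:45? ✗ → no.
blue_phase: start 16:55 >= 22:05? ✗; end 22:40 >= 21:30? ✓; start 16:55 >= 18:45? ✗ → no.
green_phase: start 11:40 >= 22:05? ✗; end 16:05 >= 21:30? ✗; start 11:40 >= 18:45? ✗ → no.
red_phase: start 09:55 >= 22:05? ✗; end 17:00 >= 21:30? ✗; start 09:55 >= 18:45? ✗ → no.
silver_phase: start 11:50 >= 22:05? ✗; end 16:20 >= 21:30? ✗; start 11:50 >= 18:45? ✗ → no.
Result: none.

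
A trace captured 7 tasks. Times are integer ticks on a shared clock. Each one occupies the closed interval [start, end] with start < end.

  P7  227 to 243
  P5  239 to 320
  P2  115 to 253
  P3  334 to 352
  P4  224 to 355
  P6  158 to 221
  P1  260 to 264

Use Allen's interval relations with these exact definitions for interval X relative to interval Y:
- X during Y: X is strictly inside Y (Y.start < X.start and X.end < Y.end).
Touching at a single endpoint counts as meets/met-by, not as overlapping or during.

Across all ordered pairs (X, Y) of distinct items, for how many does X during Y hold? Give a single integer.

7

Checking all 42 ordered pairs for relation 'during'; matching pairs in alphabetical order:
(P1, P4): P1 during P4 ✓
(P1, P5): P1 during P5 ✓
(P3, P4): P3 during P4 ✓
(P5, P4): P5 during P4 ✓
(P6, P2): P6 during P2 ✓
(P7, P2): P7 during P2 ✓
(P7, P4): P7 during P4 ✓
Count: 7.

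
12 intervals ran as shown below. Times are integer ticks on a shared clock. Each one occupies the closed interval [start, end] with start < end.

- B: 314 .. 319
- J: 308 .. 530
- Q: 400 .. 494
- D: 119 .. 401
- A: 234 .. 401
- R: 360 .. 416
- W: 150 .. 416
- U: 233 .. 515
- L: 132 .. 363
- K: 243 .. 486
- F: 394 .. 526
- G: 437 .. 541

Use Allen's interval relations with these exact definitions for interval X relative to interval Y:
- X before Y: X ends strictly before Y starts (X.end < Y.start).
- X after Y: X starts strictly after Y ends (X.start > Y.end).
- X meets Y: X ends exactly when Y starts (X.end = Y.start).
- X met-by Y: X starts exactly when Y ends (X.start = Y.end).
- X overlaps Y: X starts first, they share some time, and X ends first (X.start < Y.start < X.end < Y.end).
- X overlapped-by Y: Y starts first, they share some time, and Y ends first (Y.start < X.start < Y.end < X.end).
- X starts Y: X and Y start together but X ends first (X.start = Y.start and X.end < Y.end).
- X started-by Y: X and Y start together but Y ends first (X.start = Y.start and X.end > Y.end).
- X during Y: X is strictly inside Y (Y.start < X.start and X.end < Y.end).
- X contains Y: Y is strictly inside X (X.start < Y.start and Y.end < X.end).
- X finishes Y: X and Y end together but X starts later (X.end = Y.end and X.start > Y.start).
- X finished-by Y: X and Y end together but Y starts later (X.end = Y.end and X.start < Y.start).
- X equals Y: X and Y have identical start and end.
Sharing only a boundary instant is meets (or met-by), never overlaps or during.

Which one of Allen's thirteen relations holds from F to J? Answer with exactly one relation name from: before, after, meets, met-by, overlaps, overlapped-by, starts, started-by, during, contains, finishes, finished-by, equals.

F = [394, 526]; J = [308, 530].
Compare endpoints: F.start > J.start, F.start < J.end, F.end > J.start, F.end < J.end.
That pattern is 'during'.

during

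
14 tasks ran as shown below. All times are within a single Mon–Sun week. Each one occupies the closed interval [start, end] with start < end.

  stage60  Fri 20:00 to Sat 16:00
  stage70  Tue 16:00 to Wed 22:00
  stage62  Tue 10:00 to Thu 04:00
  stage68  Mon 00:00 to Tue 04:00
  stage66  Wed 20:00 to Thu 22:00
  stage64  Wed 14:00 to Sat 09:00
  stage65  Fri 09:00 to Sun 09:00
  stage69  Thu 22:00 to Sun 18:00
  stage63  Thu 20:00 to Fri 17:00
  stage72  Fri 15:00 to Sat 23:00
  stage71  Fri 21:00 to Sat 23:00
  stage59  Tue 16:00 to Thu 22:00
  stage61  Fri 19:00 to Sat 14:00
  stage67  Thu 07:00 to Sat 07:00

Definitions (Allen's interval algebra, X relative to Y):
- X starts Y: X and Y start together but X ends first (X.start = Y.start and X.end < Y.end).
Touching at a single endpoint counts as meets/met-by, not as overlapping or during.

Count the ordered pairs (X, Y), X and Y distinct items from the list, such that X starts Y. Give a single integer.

Checking all 182 ordered pairs for relation 'starts'; matching pairs in alphabetical order:
(stage70, stage59): stage70 starts stage59 ✓
Count: 1.

1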